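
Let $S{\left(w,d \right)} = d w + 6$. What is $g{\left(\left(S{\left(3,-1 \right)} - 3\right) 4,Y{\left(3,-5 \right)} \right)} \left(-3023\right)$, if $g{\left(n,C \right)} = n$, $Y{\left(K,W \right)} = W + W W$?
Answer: $0$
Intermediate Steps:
$S{\left(w,d \right)} = 6 + d w$
$Y{\left(K,W \right)} = W + W^{2}$
$g{\left(\left(S{\left(3,-1 \right)} - 3\right) 4,Y{\left(3,-5 \right)} \right)} \left(-3023\right) = \left(\left(6 - 3\right) - 3\right) 4 \left(-3023\right) = \left(3 - 3\right) 4 \left(-3023\right) = 0 \cdot 4 \left(-3023\right) = 0 \left(-3023\right) = 0$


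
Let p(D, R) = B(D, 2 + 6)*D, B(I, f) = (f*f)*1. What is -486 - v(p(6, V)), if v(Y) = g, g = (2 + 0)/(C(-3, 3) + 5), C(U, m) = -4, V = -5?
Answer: -488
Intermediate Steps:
g = 2 (g = (2 + 0)/(-4 + 5) = 2/1 = 2*1 = 2)
B(I, f) = f**2 (B(I, f) = f**2*1 = f**2)
p(D, R) = 64*D (p(D, R) = (2 + 6)**2*D = 8**2*D = 64*D)
v(Y) = 2
-486 - v(p(6, V)) = -486 - 1*2 = -486 - 2 = -488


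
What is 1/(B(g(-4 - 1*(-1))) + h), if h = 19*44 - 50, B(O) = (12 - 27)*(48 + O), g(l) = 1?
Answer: 1/51 ≈ 0.019608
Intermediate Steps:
B(O) = -720 - 15*O (B(O) = -15*(48 + O) = -720 - 15*O)
h = 786 (h = 836 - 50 = 786)
1/(B(g(-4 - 1*(-1))) + h) = 1/((-720 - 15*1) + 786) = 1/((-720 - 15) + 786) = 1/(-735 + 786) = 1/51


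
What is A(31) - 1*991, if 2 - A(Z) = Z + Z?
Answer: -1051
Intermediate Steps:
A(Z) = 2 - 2*Z (A(Z) = 2 - (Z + Z) = 2 - 2*Z)
A(31) - 1*991 = (2 - 2*31) - 1*991 = (2 - 62) - 991 = -60 - 991 = -1051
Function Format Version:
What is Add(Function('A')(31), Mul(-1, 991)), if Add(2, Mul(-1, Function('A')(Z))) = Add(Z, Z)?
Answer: -1051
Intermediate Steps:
Function('A')(Z) = Add(2, Mul(-2, Z)) (Function('A')(Z) = Add(2, Mul(-1, Add(Z, Z))) = Add(2, Mul(-1, Mul(2, Z))) = Add(2, Mul(-2, Z)))
Add(Function('A')(31), Mul(-1, 991)) = Add(Add(2, Mul(-2, 31)), Mul(-1, 991)) = Add(Add(2, -62), -991) = Add(-60, -991) = -1051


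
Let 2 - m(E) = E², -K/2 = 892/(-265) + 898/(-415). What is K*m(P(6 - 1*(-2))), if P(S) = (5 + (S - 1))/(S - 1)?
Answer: -2237992/215551 ≈ -10.383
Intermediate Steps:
P(S) = (4 + S)/(-1 + S) (P(S) = (5 + (-1 + S))/(-1 + S) = (4 + S)/(-1 + S))
K = 48652/4399 (K = -2*(892/(-265) + 898/(-415)) = -2*(892*(-1/265) + 898*(-1/415)) = -2*(-892/265 - 898/415) = -2*(-24326/4399) = 48652/4399 ≈ 11.060)
m(E) = 2 - E²
K*m(P(6 - 1*(-2))) = 48652*(2 - ((4 + (6 - 1*(-2)))/(-1 + (6 - 1*(-2))))²)/4399 = 48652*(2 - ((4 + (6 + 2))/(-1 + (6 + 2)))²)/4399 = 48652*(2 - ((4 + 8)/(-1 + 8))²)/4399 = 48652*(2 - (12/7)²)/4399 = 48652*(2 - 1*144/49)/4399 = 48652*(2 - 144/49)/4399 = (48652/4399)*(-46/49) = -2237992/215551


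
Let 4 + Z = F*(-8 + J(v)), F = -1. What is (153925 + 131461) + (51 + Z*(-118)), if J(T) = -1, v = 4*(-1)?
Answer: 284847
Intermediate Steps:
v = -4
Z = 5 (Z = -4 - (-8 - 1) = -4 - 1*(-9) = -4 + 9 = 5)
(153925 + 131461) + (51 + Z*(-118)) = (153925 + 131461) + (51 + 5*(-118)) = 285386 + (51 - 590) = 285386 - 539 = 284847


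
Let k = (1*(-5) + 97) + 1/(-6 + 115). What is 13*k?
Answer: 130377/109 ≈ 1196.1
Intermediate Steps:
k = 10029/109 (k = (-5 + 97) + 1/109 = 92 + 1/109 = 10029/109 ≈ 92.009)
13*k = 13*(10029/109) = 130377/109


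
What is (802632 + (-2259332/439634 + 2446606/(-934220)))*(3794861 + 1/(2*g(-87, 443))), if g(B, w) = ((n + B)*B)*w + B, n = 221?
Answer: 1076793489813202263844694280983/353528373720228980 ≈ 3.0458e+12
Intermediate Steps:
g(B, w) = B + B*w*(221 + B) (g(B, w) = ((221 + B)*B)*w + B = (B*(221 + B))*w + B = B*w*(221 + B) + B = B + B*w*(221 + B))
(802632 + (-2259332/439634 + 2446606/(-934220)))*(3794861 + 1/(2*g(-87, 443))) = (802632 + (-2259332/439634 + 2446606/(-934220)))*(3794861 + 1/(2*(-87*(1 + 221*443 - 87*443)))) = (802632 + (-2259332*1/439634 + 2446606*(-1/934220)))*(3794861 + 1/(2*(-87*(1 + 97903 - 38541)))) = (802632 + (-1129666/219817 - 1223303/467110))*(3794861 + 1/(2*(-87*59363))) = (802632 - 796581080811/102678718870)*(3794861 + 1/(2*(-5164581))) = 82412428902985029*(3794861 + 1/(-10329162))/102678718870 = 82412428902985029*(3794861 - 1/10329162)/102678718870 = (82412428902985029/102678718870)*(39197734036481/10329162) = 1076793489813202263844694280983/353528373720228980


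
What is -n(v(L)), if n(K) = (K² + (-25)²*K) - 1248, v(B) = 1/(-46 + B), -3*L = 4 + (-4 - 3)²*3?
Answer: 104776074/83521 ≈ 1254.5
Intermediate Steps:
L = -151/3 (L = -(4 + (-4 - 3)²*3)/3 = -(4 + (-7)²*3)/3 = -(4 + 49*3)/3 = -(4 + 147)/3 = -⅓*151 = -151/3 ≈ -50.333)
n(K) = -1248 + K² + 625*K (n(K) = (K² + 625*K) - 1248 = -1248 + K² + 625*K)
-n(v(L)) = -(-1248 + (1/(-46 - 151/3))² + 625/(-46 - 151/3)) = -(-1248 + (1/(-289/3))² + 625/(-289/3)) = -(-1248 + (-3/289)² + 625*(-3/289)) = -(-1248 + 9/83521 - 1875/289) = -1*(-104776074/83521) = 104776074/83521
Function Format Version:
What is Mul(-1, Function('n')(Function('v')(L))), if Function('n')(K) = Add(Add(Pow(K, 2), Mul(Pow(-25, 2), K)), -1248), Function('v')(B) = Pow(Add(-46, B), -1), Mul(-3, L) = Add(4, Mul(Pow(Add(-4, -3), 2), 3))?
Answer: Rational(104776074, 83521) ≈ 1254.5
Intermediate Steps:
L = Rational(-151, 3) (L = Mul(Rational(-1, 3), Add(4, Mul(Pow(Add(-4, -3), 2), 3))) = Mul(Rational(-1, 3), Add(4, Mul(Pow(-7, 2), 3))) = Mul(Rational(-1, 3), Add(4, Mul(49, 3))) = Mul(Rational(-1, 3), Add(4, 147)) = Mul(Rational(-1, 3), 151) = Rational(-151, 3) ≈ -50.333)
Function('n')(K) = Add(-1248, Pow(K, 2), Mul(625, K)) (Function('n')(K) = Add(Add(Pow(K, 2), Mul(625, K)), -1248) = Add(-1248, Pow(K, 2), Mul(625, K)))
Mul(-1, Function('n')(Function('v')(L))) = Mul(-1, Add(-1248, Pow(Pow(Add(-46, Rational(-151, 3)), -1), 2), Mul(625, Pow(Add(-46, Rational(-151, 3)), -1)))) = Mul(-1, Add(-1248, Pow(Pow(Rational(-289, 3), -1), 2), Mul(625, Pow(Rational(-289, 3), -1)))) = Mul(-1, Add(-1248, Pow(Rational(-3, 289), 2), Mul(625, Rational(-3, 289)))) = Mul(-1, Add(-1248, Rational(9, 83521), Rational(-1875, 289))) = Mul(-1, Rational(-104776074, 83521)) = Rational(104776074, 83521)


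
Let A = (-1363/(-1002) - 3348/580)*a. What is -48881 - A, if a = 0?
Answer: -48881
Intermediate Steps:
A = 0 (A = (-1363/(-1002) - 3348/580)*0 = (-1363*(-1/1002) - 3348*1/580)*0 = (1363/1002 - 837/145)*0 = -641039/145290*0 = 0)
-48881 - A = -48881 - 1*0 = -48881 + 0 = -48881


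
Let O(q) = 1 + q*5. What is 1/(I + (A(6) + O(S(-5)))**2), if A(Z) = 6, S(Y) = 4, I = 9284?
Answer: 1/10013 ≈ 9.9870e-5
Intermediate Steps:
O(q) = 1 + 5*q
1/(I + (A(6) + O(S(-5)))**2) = 1/(9284 + (6 + (1 + 5*4))**2) = 1/(9284 + (6 + (1 + 20))**2) = 1/(9284 + (6 + 21)**2) = 1/(9284 + 27**2) = 1/(9284 + 729) = 1/10013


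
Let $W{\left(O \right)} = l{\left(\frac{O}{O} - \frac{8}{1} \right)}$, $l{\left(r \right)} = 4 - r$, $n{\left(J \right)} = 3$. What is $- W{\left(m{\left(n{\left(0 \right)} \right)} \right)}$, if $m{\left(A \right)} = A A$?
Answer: $-11$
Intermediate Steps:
$m{\left(A \right)} = A^{2}$
$W{\left(O \right)} = 11$ ($W{\left(O \right)} = 4 - \left(\frac{O}{O} - \frac{8}{1}\right) = 4 - \left(1 - 8\right) = 4 - -7 = 4 + 7 = 11$)
$- W{\left(m{\left(n{\left(0 \right)} \right)} \right)} = \left(-1\right) 11 = -11$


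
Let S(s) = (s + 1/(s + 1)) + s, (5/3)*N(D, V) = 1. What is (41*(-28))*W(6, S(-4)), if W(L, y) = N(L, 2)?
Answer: -3444/5 ≈ -688.80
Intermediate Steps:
N(D, V) = 3/5 (N(D, V) = (3/5)*1 = 3/5)
S(s) = 1/(1 + s) + 2*s (S(s) = (s + 1/(1 + s)) + s = 1/(1 + s) + 2*s)
W(L, y) = 3/5
(41*(-28))*W(6, S(-4)) = (41*(-28))*(3/5) = -1148*3/5 = -3444/5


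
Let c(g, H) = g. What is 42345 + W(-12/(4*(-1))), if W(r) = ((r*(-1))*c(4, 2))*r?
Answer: 42309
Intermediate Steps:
W(r) = -4*r² (W(r) = ((r*(-1))*4)*r = (-r*4)*r = (-4*r)*r = -4*r²)
42345 + W(-12/(4*(-1))) = 42345 - 4*(-12/(4*(-1)))² = 42345 - 4*(-12/(-4))² = 42345 - 4*(-12*(-1)/4)² = 42345 - 4*(-2*(-3/2))² = 42345 - 4*3² = 42345 - 4*9 = 42345 - 36 = 42309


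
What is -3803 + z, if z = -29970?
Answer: -33773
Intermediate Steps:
-3803 + z = -3803 - 29970 = -33773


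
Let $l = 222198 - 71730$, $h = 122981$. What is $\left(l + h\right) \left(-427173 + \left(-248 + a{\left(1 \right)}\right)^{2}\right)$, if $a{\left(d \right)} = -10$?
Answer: $-98608170441$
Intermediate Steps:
$l = 150468$ ($l = 222198 - 71730 = 150468$)
$\left(l + h\right) \left(-427173 + \left(-248 + a{\left(1 \right)}\right)^{2}\right) = \left(150468 + 122981\right) \left(-427173 + \left(-248 - 10\right)^{2}\right) = 273449 \left(-427173 + \left(-258\right)^{2}\right) = 273449 \left(-427173 + 66564\right) = 273449 \left(-360609\right) = -98608170441$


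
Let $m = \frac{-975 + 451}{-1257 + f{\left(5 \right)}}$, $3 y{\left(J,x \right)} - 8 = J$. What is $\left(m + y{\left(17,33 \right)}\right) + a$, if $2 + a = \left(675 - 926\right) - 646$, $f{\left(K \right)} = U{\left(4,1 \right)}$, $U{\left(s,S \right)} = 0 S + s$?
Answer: $- \frac{3346444}{3759} \approx -890.25$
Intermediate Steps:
$y{\left(J,x \right)} = \frac{8}{3} + \frac{J}{3}$
$U{\left(s,S \right)} = s$ ($U{\left(s,S \right)} = 0 + s = s$)
$f{\left(K \right)} = 4$
$m = \frac{524}{1253}$ ($m = \frac{-975 + 451}{-1257 + 4} = - \frac{524}{-1253} = \left(-524\right) \left(- \frac{1}{1253}\right) = \frac{524}{1253} \approx 0.4182$)
$a = -899$ ($a = -2 + \left(\left(675 - 926\right) - 646\right) = -2 - 897 = -899$)
$\left(m + y{\left(17,33 \right)}\right) + a = \left(\frac{524}{1253} + \left(\frac{8}{3} + \frac{1}{3} \cdot 17\right)\right) - 899 = \left(\frac{524}{1253} + \left(\frac{8}{3} + \frac{17}{3}\right)\right) - 899 = \left(\frac{524}{1253} + \frac{25}{3}\right) - 899 = \frac{32897}{3759} - 899 = - \frac{3346444}{3759}$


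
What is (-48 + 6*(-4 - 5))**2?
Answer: 10404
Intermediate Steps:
(-48 + 6*(-4 - 5))**2 = (-48 + 6*(-9))**2 = (-48 - 54)**2 = (-102)**2 = 10404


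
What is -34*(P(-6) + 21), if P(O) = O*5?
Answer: 306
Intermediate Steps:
P(O) = 5*O
-34*(P(-6) + 21) = -34*(5*(-6) + 21) = -34*(-30 + 21) = -34*(-9) = 306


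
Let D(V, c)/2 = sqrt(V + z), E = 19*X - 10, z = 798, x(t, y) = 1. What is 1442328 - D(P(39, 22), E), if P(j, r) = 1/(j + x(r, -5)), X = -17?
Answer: 1442328 - sqrt(319210)/10 ≈ 1.4423e+6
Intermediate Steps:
P(j, r) = 1/(1 + j) (P(j, r) = 1/(j + 1) = 1/(1 + j))
E = -333 (E = 19*(-17) - 10 = -323 - 10 = -333)
D(V, c) = 2*sqrt(798 + V) (D(V, c) = 2*sqrt(V + 798) = 2*sqrt(798 + V))
1442328 - D(P(39, 22), E) = 1442328 - 2*sqrt(798 + 1/(1 + 39)) = 1442328 - 2*sqrt(798 + 1/40) = 1442328 - 2*sqrt(31921/40) = 1442328 - 2*sqrt(319210)/20 = 1442328 - sqrt(319210)/10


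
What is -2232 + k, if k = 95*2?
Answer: -2042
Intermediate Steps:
k = 190
-2232 + k = -2232 + 190 = -2042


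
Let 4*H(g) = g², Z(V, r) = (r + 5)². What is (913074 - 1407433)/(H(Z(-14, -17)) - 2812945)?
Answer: 494359/2807761 ≈ 0.17607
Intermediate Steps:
Z(V, r) = (5 + r)²
H(g) = g²/4
(913074 - 1407433)/(H(Z(-14, -17)) - 2812945) = (913074 - 1407433)/(((5 - 17)²)²/4 - 2812945) = -494359/(((-12)²)²/4 - 2812945) = -494359/((¼)*144² - 2812945) = -494359/((¼)*20736 - 2812945) = -494359/(5184 - 2812945) = -494359/(-2807761) = -494359*(-1/2807761) = 494359/2807761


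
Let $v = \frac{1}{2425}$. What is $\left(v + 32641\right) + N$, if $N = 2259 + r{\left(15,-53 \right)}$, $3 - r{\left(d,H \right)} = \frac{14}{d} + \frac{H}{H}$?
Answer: $\frac{253905263}{7275} \approx 34901.0$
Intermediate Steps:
$v = \frac{1}{2425} \approx 0.00041237$
$r{\left(d,H \right)} = 2 - \frac{14}{d}$ ($r{\left(d,H \right)} = 3 - \left(\frac{14}{d} + \frac{H}{H}\right) = 3 - \left(\frac{14}{d} + 1\right) = 3 - \left(1 + \frac{14}{d}\right) = 2 - \frac{14}{d}$)
$N = \frac{33901}{15}$ ($N = 2259 + \left(2 - \frac{14}{15}\right) = 2259 + \frac{16}{15} = \frac{33901}{15} \approx 2260.1$)
$\left(v + 32641\right) + N = \left(\frac{1}{2425} + 32641\right) + \frac{33901}{15} = \frac{79154426}{2425} + \frac{33901}{15} = \frac{253905263}{7275}$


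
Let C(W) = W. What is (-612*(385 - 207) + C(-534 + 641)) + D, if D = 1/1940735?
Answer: -211208249314/1940735 ≈ -1.0883e+5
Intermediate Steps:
D = 1/1940735 ≈ 5.1527e-7
(-612*(385 - 207) + C(-534 + 641)) + D = (-612*(385 - 207) + (-534 + 641)) + 1/1940735 = (-612*178 + 107) + 1/1940735 = (-108936 + 107) + 1/1940735 = -108829 + 1/1940735 = -211208249314/1940735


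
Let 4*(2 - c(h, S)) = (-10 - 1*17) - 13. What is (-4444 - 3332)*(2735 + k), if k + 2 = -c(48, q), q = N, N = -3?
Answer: -21158496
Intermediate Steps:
q = -3
c(h, S) = 12 (c(h, S) = 2 - ((-10 - 1*17) - 13)/4 = 2 - ((-10 - 17) - 13)/4 = 2 - (-27 - 13)/4 = 2 - 1/4*(-40) = 2 + 10 = 12)
k = -14 (k = -2 - 1*12 = -2 - 12 = -14)
(-4444 - 3332)*(2735 + k) = (-4444 - 3332)*(2735 - 14) = -7776*2721 = -21158496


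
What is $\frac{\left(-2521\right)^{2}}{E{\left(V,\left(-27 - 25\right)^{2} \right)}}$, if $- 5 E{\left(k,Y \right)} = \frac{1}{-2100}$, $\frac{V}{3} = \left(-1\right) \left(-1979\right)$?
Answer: $66732130500$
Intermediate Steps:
$V = 5937$ ($V = 3 \left(\left(-1\right) \left(-1979\right)\right) = 3 \cdot 1979 = 5937$)
$E{\left(k,Y \right)} = \frac{1}{10500}$ ($E{\left(k,Y \right)} = - \frac{1}{5 \left(-2100\right)} = \left(- \frac{1}{5}\right) \left(- \frac{1}{2100}\right) = \frac{1}{10500}$)
$\frac{\left(-2521\right)^{2}}{E{\left(V,\left(-27 - 25\right)^{2} \right)}} = \left(-2521\right)^{2} \frac{1}{\frac{1}{10500}} = 6355441 \cdot 10500 = 66732130500$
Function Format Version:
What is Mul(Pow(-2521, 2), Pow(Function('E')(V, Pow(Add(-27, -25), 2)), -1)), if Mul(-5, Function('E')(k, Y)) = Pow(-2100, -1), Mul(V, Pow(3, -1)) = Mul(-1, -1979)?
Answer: 66732130500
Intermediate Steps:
V = 5937 (V = Mul(3, Mul(-1, -1979)) = Mul(3, 1979) = 5937)
Function('E')(k, Y) = Rational(1, 10500) (Function('E')(k, Y) = Mul(Rational(-1, 5), Pow(-2100, -1)) = Mul(Rational(-1, 5), Rational(-1, 2100)) = Rational(1, 10500))
Mul(Pow(-2521, 2), Pow(Function('E')(V, Pow(Add(-27, -25), 2)), -1)) = Mul(Pow(-2521, 2), Pow(Rational(1, 10500), -1)) = Mul(6355441, 10500) = 66732130500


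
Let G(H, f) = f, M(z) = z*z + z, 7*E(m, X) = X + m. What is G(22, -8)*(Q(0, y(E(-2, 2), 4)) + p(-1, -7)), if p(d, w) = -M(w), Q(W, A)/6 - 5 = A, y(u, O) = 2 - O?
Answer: 192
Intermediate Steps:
E(m, X) = X/7 + m/7 (E(m, X) = (X + m)/7 = X/7 + m/7)
M(z) = z + z² (M(z) = z² + z = z + z²)
Q(W, A) = 30 + 6*A
p(d, w) = -w*(1 + w)
G(22, -8)*(Q(0, y(E(-2, 2), 4)) + p(-1, -7)) = -8*((30 + 6*(2 - 1*4)) - 1*(-7)*(1 - 7)) = -8*((30 + 6*(2 - 4)) - 1*(-7)*(-6)) = -8*((30 + 6*(-2)) - 42) = -8*((30 - 12) - 42) = -8*(18 - 42) = -8*(-24) = 192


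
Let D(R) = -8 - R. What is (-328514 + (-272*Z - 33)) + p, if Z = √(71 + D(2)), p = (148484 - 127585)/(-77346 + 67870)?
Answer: -3113332271/9476 - 272*√61 ≈ -3.3067e+5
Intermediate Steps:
p = -20899/9476 (p = 20899/(-9476) = 20899*(-1/9476) = -20899/9476 ≈ -2.2055)
Z = √61 (Z = √(71 + (-8 - 1*2)) = √(71 + (-8 - 2)) = √(71 - 10) = √61 ≈ 7.8102)
(-328514 + (-272*Z - 33)) + p = (-328514 + (-272*√61 - 33)) - 20899/9476 = (-328514 + (-33 - 272*√61)) - 20899/9476 = (-328547 - 272*√61) - 20899/9476 = -3113332271/9476 - 272*√61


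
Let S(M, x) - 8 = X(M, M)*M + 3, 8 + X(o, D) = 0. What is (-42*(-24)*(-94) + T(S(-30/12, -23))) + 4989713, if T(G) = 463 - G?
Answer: 4895393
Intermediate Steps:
X(o, D) = -8 (X(o, D) = -8 + 0 = -8)
S(M, x) = 11 - 8*M (S(M, x) = 8 + (-8*M + 3) = 8 + (3 - 8*M) = 11 - 8*M)
(-42*(-24)*(-94) + T(S(-30/12, -23))) + 4989713 = (-42*(-24)*(-94) + (463 - (11 - (-240)/12))) + 4989713 = (1008*(-94) + (463 - (11 - (-240)/12))) + 4989713 = (-94752 + (463 - (11 - 8*(-5/2)))) + 4989713 = (-94752 + (463 - (11 + 20))) + 4989713 = (-94752 + (463 - 1*31)) + 4989713 = (-94752 + (463 - 31)) + 4989713 = (-94752 + 432) + 4989713 = -94320 + 4989713 = 4895393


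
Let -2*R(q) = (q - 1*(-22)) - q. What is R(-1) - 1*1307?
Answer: -1318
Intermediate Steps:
R(q) = -11 (R(q) = -((q - 1*(-22)) - q)/2 = -((q + 22) - q)/2 = -((22 + q) - q)/2 = -½*22 = -11)
R(-1) - 1*1307 = -11 - 1*1307 = -11 - 1307 = -1318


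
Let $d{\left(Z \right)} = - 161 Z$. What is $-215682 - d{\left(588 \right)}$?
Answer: $-121014$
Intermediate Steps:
$-215682 - d{\left(588 \right)} = -215682 - \left(-161\right) 588 = -215682 - -94668 = -215682 + 94668 = -121014$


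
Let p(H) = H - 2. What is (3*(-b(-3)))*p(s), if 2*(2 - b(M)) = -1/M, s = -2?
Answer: 22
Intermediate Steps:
b(M) = 2 + 1/(2*M) (b(M) = 2 - (-1)/(2*M) = 2 + 1/(2*M))
p(H) = -2 + H
(3*(-b(-3)))*p(s) = (3*(-(2 + (½)/(-3))))*(-2 - 2) = (3*(-(2 + (½)*(-⅓))))*(-4) = (3*(-(2 - ⅙)))*(-4) = (3*(-1*11/6))*(-4) = (3*(-11/6))*(-4) = -11/2*(-4) = 22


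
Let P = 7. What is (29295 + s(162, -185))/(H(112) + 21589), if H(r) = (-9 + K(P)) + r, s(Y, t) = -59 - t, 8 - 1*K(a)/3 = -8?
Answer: 29421/21740 ≈ 1.3533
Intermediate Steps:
K(a) = 48 (K(a) = 24 - 3*(-8) = 24 + 24 = 48)
H(r) = 39 + r (H(r) = (-9 + 48) + r = 39 + r)
(29295 + s(162, -185))/(H(112) + 21589) = (29295 + (-59 - 1*(-185)))/((39 + 112) + 21589) = (29295 + (-59 + 185))/(151 + 21589) = (29295 + 126)/21740 = 29421*(1/21740) = 29421/21740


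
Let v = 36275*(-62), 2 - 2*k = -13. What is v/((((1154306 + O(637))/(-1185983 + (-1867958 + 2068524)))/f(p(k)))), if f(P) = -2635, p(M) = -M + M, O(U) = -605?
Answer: -5839824293644750/1153701 ≈ -5.0618e+9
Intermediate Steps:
k = 15/2 (k = 1 - ½*(-13) = 1 + 13/2 = 15/2 ≈ 7.5000)
v = -2249050
p(M) = 0
v/((((1154306 + O(637))/(-1185983 + (-1867958 + 2068524)))/f(p(k)))) = -2249050*(-2635*(-1185983 + (-1867958 + 2068524))/(1154306 - 605)) = -2249050/((1153701/(-1185983 + 200566))*(-1/2635)) = -2249050/((1153701/(-985417))*(-1/2635)) = -2249050/((1153701*(-1/985417))*(-1/2635)) = -2249050/((-1153701/985417*(-1/2635))) = -2249050/1153701/2596573795 = -2249050*2596573795/1153701 = -5839824293644750/1153701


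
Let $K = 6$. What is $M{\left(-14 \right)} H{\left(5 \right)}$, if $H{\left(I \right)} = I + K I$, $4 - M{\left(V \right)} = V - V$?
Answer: $140$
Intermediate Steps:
$M{\left(V \right)} = 4$ ($M{\left(V \right)} = 4 - \left(V - V\right) = 4 - 0 = 4 + 0 = 4$)
$H{\left(I \right)} = 7 I$ ($H{\left(I \right)} = I + 6 I = 7 I$)
$M{\left(-14 \right)} H{\left(5 \right)} = 4 \cdot 7 \cdot 5 = 4 \cdot 35 = 140$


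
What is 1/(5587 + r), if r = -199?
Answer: 1/5388 ≈ 0.00018560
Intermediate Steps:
1/(5587 + r) = 1/(5587 - 199) = 1/5388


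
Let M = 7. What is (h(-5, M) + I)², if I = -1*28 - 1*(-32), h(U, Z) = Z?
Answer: 121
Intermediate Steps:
I = 4 (I = -28 + 32 = 4)
(h(-5, M) + I)² = (7 + 4)² = 11² = 121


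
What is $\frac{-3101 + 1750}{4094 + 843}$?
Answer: $- \frac{1351}{4937} \approx -0.27365$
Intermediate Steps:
$\frac{-3101 + 1750}{4094 + 843} = - \frac{1351}{4937}$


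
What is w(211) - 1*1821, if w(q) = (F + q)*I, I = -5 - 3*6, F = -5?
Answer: -6559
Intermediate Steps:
I = -23 (I = -5 - 18 = -23)
w(q) = 115 - 23*q (w(q) = (-5 + q)*(-23) = 115 - 23*q)
w(211) - 1*1821 = (115 - 23*211) - 1*1821 = (115 - 4853) - 1821 = -4738 - 1821 = -6559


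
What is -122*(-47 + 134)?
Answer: -10614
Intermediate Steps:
-122*(-47 + 134) = -122*87 = -10614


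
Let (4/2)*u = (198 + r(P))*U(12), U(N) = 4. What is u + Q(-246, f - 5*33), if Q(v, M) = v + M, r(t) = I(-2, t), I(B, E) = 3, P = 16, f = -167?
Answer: -176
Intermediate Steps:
r(t) = 3
Q(v, M) = M + v
u = 402 (u = ((198 + 3)*4)/2 = (201*4)/2 = (½)*804 = 402)
u + Q(-246, f - 5*33) = 402 + ((-167 - 5*33) - 246) = 402 + ((-167 - 165) - 246) = 402 + (-332 - 246) = 402 - 578 = -176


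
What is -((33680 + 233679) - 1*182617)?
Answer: -84742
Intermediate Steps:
-((33680 + 233679) - 1*182617) = -(267359 - 182617) = -1*84742 = -84742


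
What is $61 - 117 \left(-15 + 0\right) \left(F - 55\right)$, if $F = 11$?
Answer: $-77159$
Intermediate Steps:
$61 - 117 \left(-15 + 0\right) \left(F - 55\right) = 61 - 117 \left(-15 + 0\right) \left(11 - 55\right) = 61 - 117 \left(\left(-15\right) \left(-44\right)\right) = 61 - 77220 = -77159$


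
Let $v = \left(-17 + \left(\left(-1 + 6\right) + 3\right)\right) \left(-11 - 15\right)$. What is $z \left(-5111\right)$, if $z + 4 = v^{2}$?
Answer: $-279837472$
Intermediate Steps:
$v = 234$ ($v = \left(-17 + \left(5 + 3\right)\right) \left(-26\right) = \left(-17 + 8\right) \left(-26\right) = \left(-9\right) \left(-26\right) = 234$)
$z = 54752$ ($z = -4 + 234^{2} = -4 + 54756 = 54752$)
$z \left(-5111\right) = 54752 \left(-5111\right) = -279837472$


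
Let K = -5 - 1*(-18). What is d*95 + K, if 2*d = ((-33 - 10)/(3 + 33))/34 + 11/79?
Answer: 3470461/193392 ≈ 17.945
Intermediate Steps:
K = 13 (K = -5 + 18 = 13)
d = 10067/193392 (d = (((-33 - 10)/(3 + 33))/34 + 11/79)/2 = (-43/36*(1/34) + 11*(1/79))/2 = (-43*1/36*(1/34) + 11/79)/2 = (-43/36*1/34 + 11/79)/2 = (-43/1224 + 11/79)/2 = (1/2)*(10067/96696) = 10067/193392 ≈ 0.052055)
d*95 + K = (10067/193392)*95 + 13 = 956365/193392 + 13 = 3470461/193392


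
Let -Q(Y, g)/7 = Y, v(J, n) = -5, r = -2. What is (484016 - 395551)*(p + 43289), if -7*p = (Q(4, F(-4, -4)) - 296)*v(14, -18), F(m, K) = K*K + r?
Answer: 26663616395/7 ≈ 3.8091e+9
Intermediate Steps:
F(m, K) = -2 + K**2 (F(m, K) = K*K - 2 = K**2 - 2 = -2 + K**2)
Q(Y, g) = -7*Y
p = -1620/7 (p = -(-7*4 - 296)*(-5)/7 = -(-28 - 296)*(-5)/7 = -(-324)*(-5)/7 = -1/7*1620 = -1620/7 ≈ -231.43)
(484016 - 395551)*(p + 43289) = (484016 - 395551)*(-1620/7 + 43289) = 88465*(301403/7) = 26663616395/7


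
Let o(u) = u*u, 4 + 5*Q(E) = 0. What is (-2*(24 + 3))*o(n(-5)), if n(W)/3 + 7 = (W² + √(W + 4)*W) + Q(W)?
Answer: -3290706/25 + 83592*I ≈ -1.3163e+5 + 83592.0*I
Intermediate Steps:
Q(E) = -⅘ (Q(E) = -⅘ + (⅕)*0 = -⅘ + 0 = -⅘)
n(W) = -117/5 + 3*W² + 3*W*√(4 + W) (n(W) = -21 + 3*((W² + √(W + 4)*W) - ⅘) = -21 + 3*((W² + √(4 + W)*W) - ⅘) = -21 + 3*((W² + W*√(4 + W)) - ⅘) = -21 + 3*(-⅘ + W² + W*√(4 + W)) = -21 + (-12/5 + 3*W² + 3*W*√(4 + W)) = -117/5 + 3*W² + 3*W*√(4 + W))
o(u) = u²
(-2*(24 + 3))*o(n(-5)) = (-2*(24 + 3))*(-117/5 + 3*(-5)² + 3*(-5)*√(4 - 5))² = (-2*27)*(-117/5 + 3*25 + 3*(-5)*√(-1))² = -54*(-117/5 + 75 + 3*(-5)*I)² = -54*(-117/5 + 75 - 15*I)² = -54*(258/5 - 15*I)²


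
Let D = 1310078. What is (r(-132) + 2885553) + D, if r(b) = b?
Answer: 4195499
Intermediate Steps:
(r(-132) + 2885553) + D = (-132 + 2885553) + 1310078 = 2885421 + 1310078 = 4195499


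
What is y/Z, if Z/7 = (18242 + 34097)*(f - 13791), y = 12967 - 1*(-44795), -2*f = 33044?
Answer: -57762/11105864749 ≈ -5.2010e-6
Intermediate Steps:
f = -16522 (f = -½*33044 = -16522)
y = 57762 (y = 12967 + 44795 = 57762)
Z = -11105864749 (Z = 7*((18242 + 34097)*(-16522 - 13791)) = 7*(52339*(-30313)) = 7*(-1586552107) = -11105864749)
y/Z = 57762/(-11105864749) = 57762*(-1/11105864749) = -57762/11105864749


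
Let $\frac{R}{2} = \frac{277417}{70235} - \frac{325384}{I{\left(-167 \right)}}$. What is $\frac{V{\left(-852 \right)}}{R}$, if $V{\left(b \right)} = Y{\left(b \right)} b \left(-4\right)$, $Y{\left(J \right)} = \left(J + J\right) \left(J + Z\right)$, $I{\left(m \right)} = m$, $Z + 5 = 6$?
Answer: $\frac{28982697155881920}{22899673879} \approx 1.2656 \cdot 10^{6}$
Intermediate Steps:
$Z = 1$ ($Z = -5 + 6 = 1$)
$Y{\left(J \right)} = 2 J \left(1 + J\right)$ ($Y{\left(J \right)} = \left(J + J\right) \left(J + 1\right) = 2 J \left(1 + J\right)$)
$V{\left(b \right)} = - 8 b^{2} \left(1 + b\right)$ ($V{\left(b \right)} = 2 b \left(1 + b\right) b \left(-4\right) = 2 b^{2} \left(1 + b\right) \left(-4\right) = - 8 b^{2} \left(1 + b\right)$)
$R = \frac{45799347758}{11729245}$ ($R = 2 \left(\frac{277417}{70235} - \frac{325384}{-167}\right) = 2 \left(277417 \cdot \frac{1}{70235} - - \frac{325384}{167}\right) = 2 \left(\frac{277417}{70235} + \frac{325384}{167}\right) = 2 \cdot \frac{22899673879}{11729245} = \frac{45799347758}{11729245} \approx 3904.7$)
$\frac{V{\left(-852 \right)}}{R} = \frac{8 \left(-852\right)^{2} \left(-1 - -852\right)}{\frac{45799347758}{11729245}} = 8 \cdot 725904 \left(-1 + 852\right) \frac{11729245}{45799347758} = 8 \cdot 725904 \cdot 851 \cdot \frac{11729245}{45799347758} = 4941954432 \cdot \frac{11729245}{45799347758} = \frac{28982697155881920}{22899673879}$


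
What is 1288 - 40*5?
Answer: 1088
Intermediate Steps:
1288 - 40*5 = 1288 - 1*200 = 1288 - 200 = 1088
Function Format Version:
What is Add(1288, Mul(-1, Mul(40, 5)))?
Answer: 1088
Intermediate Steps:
Add(1288, Mul(-1, Mul(40, 5))) = Add(1288, Mul(-1, 200)) = Add(1288, -200) = 1088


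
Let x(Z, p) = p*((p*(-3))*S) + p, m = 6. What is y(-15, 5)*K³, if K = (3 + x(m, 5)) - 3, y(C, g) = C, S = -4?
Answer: -425589375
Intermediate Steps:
x(Z, p) = p + 12*p² (x(Z, p) = p*((p*(-3))*(-4)) + p = p*(-3*p*(-4)) + p = p*(12*p) + p = 12*p² + p = p + 12*p²)
K = 305 (K = (3 + 5*(1 + 12*5)) - 3 = (3 + 5*(1 + 60)) - 3 = (3 + 5*61) - 3 = (3 + 305) - 3 = 308 - 3 = 305)
y(-15, 5)*K³ = -15*305³ = -15*28372625 = -425589375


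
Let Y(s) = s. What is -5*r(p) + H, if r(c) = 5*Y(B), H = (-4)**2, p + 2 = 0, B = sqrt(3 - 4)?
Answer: 16 - 25*I ≈ 16.0 - 25.0*I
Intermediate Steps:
B = I (B = sqrt(-1) = I ≈ 1.0*I)
p = -2 (p = -2 + 0 = -2)
H = 16
r(c) = 5*I
-5*r(p) + H = -25*I + 16 = 16 - 25*I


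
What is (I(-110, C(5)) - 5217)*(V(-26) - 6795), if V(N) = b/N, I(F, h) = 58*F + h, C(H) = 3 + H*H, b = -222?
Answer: 1020663456/13 ≈ 7.8513e+7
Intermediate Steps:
C(H) = 3 + H**2
I(F, h) = h + 58*F
V(N) = -222/N
(I(-110, C(5)) - 5217)*(V(-26) - 6795) = (((3 + 5**2) + 58*(-110)) - 5217)*(-222/(-26) - 6795) = (((3 + 25) - 6380) - 5217)*(-222*(-1/26) - 6795) = ((28 - 6380) - 5217)*(111/13 - 6795) = (-6352 - 5217)*(-88224/13) = -11569*(-88224/13) = 1020663456/13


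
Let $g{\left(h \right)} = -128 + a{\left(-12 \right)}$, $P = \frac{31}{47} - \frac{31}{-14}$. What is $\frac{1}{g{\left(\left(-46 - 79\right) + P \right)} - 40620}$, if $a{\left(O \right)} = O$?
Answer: $- \frac{1}{40760} \approx -2.4534 \cdot 10^{-5}$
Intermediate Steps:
$P = \frac{1891}{658}$ ($P = 31 \cdot \frac{1}{47} - - \frac{31}{14} = \frac{31}{47} + \frac{31}{14} = \frac{1891}{658} \approx 2.8739$)
$g{\left(h \right)} = -140$ ($g{\left(h \right)} = -128 - 12 = -140$)
$\frac{1}{g{\left(\left(-46 - 79\right) + P \right)} - 40620} = \frac{1}{-140 - 40620} = \frac{1}{-40760} = - \frac{1}{40760}$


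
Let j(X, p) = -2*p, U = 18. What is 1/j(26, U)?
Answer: -1/36 ≈ -0.027778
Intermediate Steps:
1/j(26, U) = 1/(-2*18) = 1/(-36) = -1/36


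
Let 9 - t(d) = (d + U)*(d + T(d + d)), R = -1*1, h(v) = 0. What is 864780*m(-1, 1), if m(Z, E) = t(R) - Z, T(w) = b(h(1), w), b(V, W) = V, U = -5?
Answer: 3459120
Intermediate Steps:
T(w) = 0
R = -1
t(d) = 9 - d*(-5 + d) (t(d) = 9 - (d - 5)*(d + 0) = 9 - (-5 + d)*d = 9 - d*(-5 + d))
m(Z, E) = 3 - Z (m(Z, E) = (9 - 1*(-1)**2 + 5*(-1)) - Z = (9 - 1*1 - 5) - Z = (9 - 1 - 5) - Z = 3 - Z)
864780*m(-1, 1) = 864780*(3 - 1*(-1)) = 864780*(3 + 1) = 864780*4 = 3459120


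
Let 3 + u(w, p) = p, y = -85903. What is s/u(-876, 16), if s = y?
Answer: -85903/13 ≈ -6607.9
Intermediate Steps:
u(w, p) = -3 + p
s = -85903
s/u(-876, 16) = -85903/(-3 + 16) = -85903/13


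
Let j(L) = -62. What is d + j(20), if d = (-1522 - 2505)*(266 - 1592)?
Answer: 5339740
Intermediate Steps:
d = 5339802 (d = -4027*(-1326) = 5339802)
d + j(20) = 5339802 - 62 = 5339740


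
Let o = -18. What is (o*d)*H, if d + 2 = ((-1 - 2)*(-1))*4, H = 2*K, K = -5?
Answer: 1800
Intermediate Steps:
H = -10 (H = 2*(-5) = -10)
d = 10 (d = -2 + ((-1 - 2)*(-1))*4 = -2 - 3*(-1)*4 = -2 + 3*4 = -2 + 12 = 10)
(o*d)*H = -18*10*(-10) = -180*(-10) = 1800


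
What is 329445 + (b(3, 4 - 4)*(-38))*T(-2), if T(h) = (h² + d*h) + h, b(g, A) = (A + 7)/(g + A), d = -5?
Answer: 328381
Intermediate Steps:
b(g, A) = (7 + A)/(A + g)
T(h) = h² - 4*h (T(h) = (h² - 5*h) + h = h² - 4*h)
329445 + (b(3, 4 - 4)*(-38))*T(-2) = 329445 + (((7 + (4 - 4))/((4 - 4) + 3))*(-38))*(-2*(-4 - 2)) = 329445 + (((7 + 0)/(0 + 3))*(-38))*(-2*(-6)) = 329445 + ((7/3)*(-38))*12 = 329445 - 266/3*12 = 329445 - 1064 = 328381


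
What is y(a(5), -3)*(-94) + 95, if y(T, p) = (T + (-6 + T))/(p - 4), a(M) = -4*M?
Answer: -3659/7 ≈ -522.71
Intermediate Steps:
y(T, p) = (-6 + 2*T)/(-4 + p)
y(a(5), -3)*(-94) + 95 = (2*(-3 - 4*5)/(-4 - 3))*(-94) + 95 = (2*(-3 - 20)/(-7))*(-94) + 95 = (2*(-1/7)*(-23))*(-94) + 95 = (46/7)*(-94) + 95 = -4324/7 + 95 = -3659/7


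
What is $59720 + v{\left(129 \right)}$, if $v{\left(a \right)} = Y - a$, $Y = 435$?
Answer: $60026$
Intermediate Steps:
$v{\left(a \right)} = 435 - a$
$59720 + v{\left(129 \right)} = 59720 + \left(435 - 129\right) = 59720 + 306 = 60026$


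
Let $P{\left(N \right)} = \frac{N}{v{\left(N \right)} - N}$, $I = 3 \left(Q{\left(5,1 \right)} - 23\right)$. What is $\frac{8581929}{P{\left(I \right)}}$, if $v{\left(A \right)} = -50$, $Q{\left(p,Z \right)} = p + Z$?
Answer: $- \frac{2860643}{17} \approx -1.6827 \cdot 10^{5}$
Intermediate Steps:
$Q{\left(p,Z \right)} = Z + p$
$I = -51$ ($I = 3 \left(\left(1 + 5\right) - 23\right) = 3 \left(6 - 23\right) = 3 \left(-17\right) = -51$)
$P{\left(N \right)} = \frac{N}{-50 - N}$
$\frac{8581929}{P{\left(I \right)}} = \frac{8581929}{\left(-1\right) \left(-51\right) \frac{1}{50 - 51}} = \frac{8581929}{\left(-1\right) \left(-51\right) \frac{1}{-1}} = \frac{8581929}{\left(-1\right) \left(-51\right) \left(-1\right)} = \frac{8581929}{-51} = 8581929 \left(- \frac{1}{51}\right) = - \frac{2860643}{17}$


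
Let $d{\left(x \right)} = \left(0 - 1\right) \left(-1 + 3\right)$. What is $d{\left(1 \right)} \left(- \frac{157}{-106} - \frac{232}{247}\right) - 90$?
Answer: $- \frac{1192377}{13091} \approx -91.084$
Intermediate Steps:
$d{\left(x \right)} = -2$ ($d{\left(x \right)} = \left(-1\right) 2 = -2$)
$d{\left(1 \right)} \left(- \frac{157}{-106} - \frac{232}{247}\right) - 90 = - 2 \left(- \frac{157}{-106} - \frac{232}{247}\right) - 90 = - 2 \left(\left(-157\right) \left(- \frac{1}{106}\right) - \frac{232}{247}\right) - 90 = - 2 \left(\frac{157}{106} - \frac{232}{247}\right) - 90 = \left(-2\right) \frac{14187}{26182} - 90 = - \frac{14187}{13091} - 90 = - \frac{1192377}{13091}$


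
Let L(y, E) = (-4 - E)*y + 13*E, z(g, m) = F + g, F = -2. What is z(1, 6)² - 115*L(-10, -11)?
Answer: 24496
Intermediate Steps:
z(g, m) = -2 + g
L(y, E) = 13*E + y*(-4 - E) (L(y, E) = y*(-4 - E) + 13*E = 13*E + y*(-4 - E))
z(1, 6)² - 115*L(-10, -11) = (-2 + 1)² - 115*(-4*(-10) + 13*(-11) - 1*(-11)*(-10)) = (-1)² - 115*(40 - 143 - 110) = 1 - 115*(-213) = 1 + 24495 = 24496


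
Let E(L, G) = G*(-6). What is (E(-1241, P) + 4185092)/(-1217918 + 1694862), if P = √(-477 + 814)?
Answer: 1046273/119236 - 3*√337/238472 ≈ 8.7746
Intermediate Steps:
P = √337 ≈ 18.358
E(L, G) = -6*G
(E(-1241, P) + 4185092)/(-1217918 + 1694862) = (-6*√337 + 4185092)/(-1217918 + 1694862) = (4185092 - 6*√337)/476944 = (4185092 - 6*√337)*(1/476944) = 1046273/119236 - 3*√337/238472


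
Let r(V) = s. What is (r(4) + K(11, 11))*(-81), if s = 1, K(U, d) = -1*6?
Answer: 405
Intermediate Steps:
K(U, d) = -6
r(V) = 1
(r(4) + K(11, 11))*(-81) = (1 - 6)*(-81) = -5*(-81) = 405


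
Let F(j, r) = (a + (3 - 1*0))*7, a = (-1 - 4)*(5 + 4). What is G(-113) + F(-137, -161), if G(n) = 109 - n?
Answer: -72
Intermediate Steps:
a = -45 (a = -5*9 = -45)
F(j, r) = -294 (F(j, r) = (-45 + (3 - 1*0))*7 = (-45 + (3 + 0))*7 = (-45 + 3)*7 = -42*7 = -294)
G(-113) + F(-137, -161) = (109 - 1*(-113)) - 294 = (109 + 113) - 294 = 222 - 294 = -72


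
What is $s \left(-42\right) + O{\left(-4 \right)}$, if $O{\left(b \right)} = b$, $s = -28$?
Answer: $1172$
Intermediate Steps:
$s \left(-42\right) + O{\left(-4 \right)} = \left(-28\right) \left(-42\right) - 4 = 1176 - 4 = 1172$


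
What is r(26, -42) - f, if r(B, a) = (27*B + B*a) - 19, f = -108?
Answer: -301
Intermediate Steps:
r(B, a) = -19 + 27*B + B*a
r(26, -42) - f = (-19 + 27*26 + 26*(-42)) - 1*(-108) = (-19 + 702 - 1092) + 108 = -409 + 108 = -301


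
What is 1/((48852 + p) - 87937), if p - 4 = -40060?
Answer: -1/79141 ≈ -1.2636e-5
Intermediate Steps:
p = -40056 (p = 4 - 40060 = -40056)
1/((48852 + p) - 87937) = 1/((48852 - 40056) - 87937) = 1/(8796 - 87937) = 1/(-79141) = -1/79141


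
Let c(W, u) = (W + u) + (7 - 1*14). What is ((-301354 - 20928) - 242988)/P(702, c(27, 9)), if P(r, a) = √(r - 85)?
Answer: -565270*√617/617 ≈ -22757.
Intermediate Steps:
c(W, u) = -7 + W + u (c(W, u) = (W + u) + (7 - 14) = (W + u) - 7 = -7 + W + u)
P(r, a) = √(-85 + r)
((-301354 - 20928) - 242988)/P(702, c(27, 9)) = ((-301354 - 20928) - 242988)/(√(-85 + 702)) = (-322282 - 242988)/(√617) = -565270*√617/617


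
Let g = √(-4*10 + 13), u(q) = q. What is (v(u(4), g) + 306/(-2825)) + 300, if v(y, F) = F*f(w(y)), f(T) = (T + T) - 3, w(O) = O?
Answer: 847194/2825 + 15*I*√3 ≈ 299.89 + 25.981*I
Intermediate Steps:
f(T) = -3 + 2*T (f(T) = 2*T - 3 = -3 + 2*T)
g = 3*I*√3 (g = √(-40 + 13) = √(-27) = 3*I*√3 ≈ 5.1962*I)
v(y, F) = F*(-3 + 2*y)
(v(u(4), g) + 306/(-2825)) + 300 = ((3*I*√3)*(-3 + 2*4) + 306/(-2825)) + 300 = ((3*I*√3)*(-3 + 8) + 306*(-1/2825)) + 300 = ((3*I*√3)*5 - 306/2825) + 300 = (15*I*√3 - 306/2825) + 300 = (-306/2825 + 15*I*√3) + 300 = 847194/2825 + 15*I*√3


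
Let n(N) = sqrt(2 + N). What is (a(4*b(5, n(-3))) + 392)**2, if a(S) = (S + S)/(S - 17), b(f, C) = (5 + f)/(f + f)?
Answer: 25887744/169 ≈ 1.5318e+5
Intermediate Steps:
b(f, C) = (5 + f)/(2*f) (b(f, C) = (5 + f)/((2*f)) = (5 + f)*(1/(2*f)) = (5 + f)/(2*f))
a(S) = 2*S/(-17 + S) (a(S) = (2*S)/(-17 + S) = 2*S/(-17 + S))
(a(4*b(5, n(-3))) + 392)**2 = (2*(4*((1/2)*(5 + 5)/5))/(-17 + 4*((1/2)*(5 + 5)/5)) + 392)**2 = (2*(4*((1/2)*(1/5)*10))/(-17 + 4*((1/2)*(1/5)*10)) + 392)**2 = (2*(4*1)/(-17 + 4*1) + 392)**2 = (2*4/(-17 + 4) + 392)**2 = (2*4/(-13) + 392)**2 = (2*4*(-1/13) + 392)**2 = (-8/13 + 392)**2 = (5088/13)**2 = 25887744/169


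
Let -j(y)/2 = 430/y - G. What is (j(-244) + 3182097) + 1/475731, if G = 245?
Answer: 92357475344143/29019591 ≈ 3.1826e+6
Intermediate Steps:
j(y) = 490 - 860/y (j(y) = -2*(430/y - 1*245) = -2*(430/y - 245) = -2*(-245 + 430/y) = 490 - 860/y)
(j(-244) + 3182097) + 1/475731 = ((490 - 860/(-244)) + 3182097) + 1/475731 = ((490 - 860*(-1/244)) + 3182097) + 1/475731 = ((490 + 215/61) + 3182097) + 1/475731 = (30105/61 + 3182097) + 1/475731 = 194138022/61 + 1/475731 = 92357475344143/29019591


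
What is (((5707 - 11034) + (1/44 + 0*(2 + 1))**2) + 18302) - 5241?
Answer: 14973025/1936 ≈ 7734.0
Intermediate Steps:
(((5707 - 11034) + (1/44 + 0*(2 + 1))**2) + 18302) - 5241 = ((-5327 + (1/44 + 0*3)**2) + 18302) - 5241 = ((-5327 + (1/44 + 0)**2) + 18302) - 5241 = ((-5327 + (1/44)**2) + 18302) - 5241 = ((-5327 + 1/1936) + 18302) - 5241 = (-10313071/1936 + 18302) - 5241 = 25119601/1936 - 5241 = 14973025/1936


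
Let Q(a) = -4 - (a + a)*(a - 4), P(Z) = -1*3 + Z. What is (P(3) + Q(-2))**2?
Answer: 784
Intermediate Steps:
P(Z) = -3 + Z
Q(a) = -4 - 2*a*(-4 + a)
(P(3) + Q(-2))**2 = ((-3 + 3) + (-4 - 2*(-2)**2 + 8*(-2)))**2 = (0 + (-4 - 2*4 - 16))**2 = (0 + (-4 - 8 - 16))**2 = (0 - 28)**2 = (-28)**2 = 784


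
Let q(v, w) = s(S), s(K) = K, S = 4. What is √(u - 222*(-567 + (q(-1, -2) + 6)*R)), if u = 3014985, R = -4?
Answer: 3*√349971 ≈ 1774.8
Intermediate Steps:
q(v, w) = 4
√(u - 222*(-567 + (q(-1, -2) + 6)*R)) = √(3014985 - 222*(-567 + (4 + 6)*(-4))) = √(3014985 - 222*(-567 + 10*(-4))) = √(3014985 - 222*(-567 - 40)) = √(3014985 - 222*(-607)) = √(3014985 + 134754) = √3149739 = 3*√349971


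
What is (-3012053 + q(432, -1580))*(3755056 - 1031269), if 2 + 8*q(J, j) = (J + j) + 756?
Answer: -32817299804883/4 ≈ -8.2043e+12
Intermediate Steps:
q(J, j) = 377/4 + J/8 + j/8 (q(J, j) = -1/4 + ((J + j) + 756)/8 = -1/4 + (756 + J + j)/8 = -1/4 + (189/2 + J/8 + j/8) = 377/4 + J/8 + j/8)
(-3012053 + q(432, -1580))*(3755056 - 1031269) = (-3012053 + (377/4 + (1/8)*432 + (1/8)*(-1580)))*(3755056 - 1031269) = (-3012053 + (377/4 + 54 - 395/2))*2723787 = (-3012053 - 197/4)*2723787 = -12048409/4*2723787 = -32817299804883/4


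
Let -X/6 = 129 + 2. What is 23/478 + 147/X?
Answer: -4349/31309 ≈ -0.13891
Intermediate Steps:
X = -786 (X = -6*(129 + 2) = -6*131 = -786)
23/478 + 147/X = 23/478 + 147/(-786) = 23*(1/478) + 147*(-1/786) = 23/478 - 49/262 = -4349/31309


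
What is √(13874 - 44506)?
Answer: 2*I*√7658 ≈ 175.02*I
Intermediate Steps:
√(13874 - 44506) = √(-30632) = 2*I*√7658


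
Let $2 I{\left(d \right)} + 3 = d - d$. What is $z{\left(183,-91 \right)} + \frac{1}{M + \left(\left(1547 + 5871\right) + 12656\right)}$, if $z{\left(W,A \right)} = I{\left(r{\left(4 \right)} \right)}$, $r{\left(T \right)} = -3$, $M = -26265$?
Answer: $- \frac{18575}{12382} \approx -1.5002$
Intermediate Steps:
$I{\left(d \right)} = - \frac{3}{2}$ ($I{\left(d \right)} = - \frac{3}{2} + \frac{d - d}{2} = - \frac{3}{2} + \frac{1}{2} \cdot 0 = - \frac{3}{2} + 0 = - \frac{3}{2}$)
$z{\left(W,A \right)} = - \frac{3}{2}$
$z{\left(183,-91 \right)} + \frac{1}{M + \left(\left(1547 + 5871\right) + 12656\right)} = - \frac{3}{2} + \frac{1}{-26265 + \left(\left(1547 + 5871\right) + 12656\right)} = - \frac{3}{2} + \frac{1}{-26265 + \left(7418 + 12656\right)} = - \frac{3}{2} + \frac{1}{-26265 + 20074} = - \frac{3}{2} + \frac{1}{-6191} = - \frac{3}{2} - \frac{1}{6191} = - \frac{18575}{12382}$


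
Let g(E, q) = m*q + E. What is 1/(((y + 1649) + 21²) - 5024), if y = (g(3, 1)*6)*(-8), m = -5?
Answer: -1/2838 ≈ -0.00035236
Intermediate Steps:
g(E, q) = E - 5*q (g(E, q) = -5*q + E = E - 5*q)
y = 96 (y = ((3 - 5*1)*6)*(-8) = ((3 - 5)*6)*(-8) = -2*6*(-8) = -12*(-8) = 96)
1/(((y + 1649) + 21²) - 5024) = 1/(((96 + 1649) + 21²) - 5024) = 1/((1745 + 441) - 5024) = 1/(2186 - 5024) = 1/(-2838) = -1/2838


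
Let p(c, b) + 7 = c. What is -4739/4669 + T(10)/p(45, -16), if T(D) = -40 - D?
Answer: -29538/12673 ≈ -2.3308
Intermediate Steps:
p(c, b) = -7 + c
-4739/4669 + T(10)/p(45, -16) = -4739/4669 + (-40 - 1*10)/(-7 + 45) = -4739*1/4669 + (-40 - 10)/38 = -677/667 - 50*1/38 = -677/667 - 25/19 = -29538/12673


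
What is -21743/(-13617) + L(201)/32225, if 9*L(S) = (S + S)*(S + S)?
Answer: 55598531/25812225 ≈ 2.1540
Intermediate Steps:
L(S) = 4*S²/9 (L(S) = ((S + S)*(S + S))/9 = ((2*S)*(2*S))/9 = (4*S²)/9 = 4*S²/9)
-21743/(-13617) + L(201)/32225 = -21743/(-13617) + ((4/9)*201²)/32225 = -21743*(-1/13617) + ((4/9)*40401)*(1/32225) = 1279/801 + 17956*(1/32225) = 1279/801 + 17956/32225 = 55598531/25812225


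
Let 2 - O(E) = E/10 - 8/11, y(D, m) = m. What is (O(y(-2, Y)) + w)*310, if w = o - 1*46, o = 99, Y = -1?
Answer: 190371/11 ≈ 17306.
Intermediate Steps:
O(E) = 30/11 - E/10 (O(E) = 2 - (E/10 - 8/11) = 2 - (-8/11 + E/10) = 2 + (8/11 - E/10) = 30/11 - E/10)
w = 53 (w = 99 - 1*46 = 99 - 46 = 53)
(O(y(-2, Y)) + w)*310 = ((30/11 - ⅒*(-1)) + 53)*310 = ((30/11 + ⅒) + 53)*310 = (311/110 + 53)*310 = (6141/110)*310 = 190371/11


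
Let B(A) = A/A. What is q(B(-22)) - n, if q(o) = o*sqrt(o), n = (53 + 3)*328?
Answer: -18367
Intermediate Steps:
B(A) = 1
n = 18368 (n = 56*328 = 18368)
q(o) = o**(3/2)
q(B(-22)) - n = 1**(3/2) - 1*18368 = 1 - 18368 = -18367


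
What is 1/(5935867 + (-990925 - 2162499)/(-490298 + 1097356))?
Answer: 303529/1801706197931 ≈ 1.6847e-7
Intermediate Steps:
1/(5935867 + (-990925 - 2162499)/(-490298 + 1097356)) = 1/(5935867 - 3153424/607058) = 1/(5935867 - 3153424*1/607058) = 1/(5935867 - 1576712/303529) = 1/(1801706197931/303529) = 303529/1801706197931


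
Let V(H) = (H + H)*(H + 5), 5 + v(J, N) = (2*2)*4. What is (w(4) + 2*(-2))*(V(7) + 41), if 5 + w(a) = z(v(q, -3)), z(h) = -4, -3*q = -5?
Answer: -2717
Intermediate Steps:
q = 5/3 (q = -1/3*(-5) = 5/3 ≈ 1.6667)
v(J, N) = 11 (v(J, N) = -5 + (2*2)*4 = -5 + 4*4 = -5 + 16 = 11)
V(H) = 2*H*(5 + H) (V(H) = (2*H)*(5 + H) = 2*H*(5 + H))
w(a) = -9 (w(a) = -5 - 4 = -9)
(w(4) + 2*(-2))*(V(7) + 41) = (-9 + 2*(-2))*(2*7*(5 + 7) + 41) = (-9 - 4)*(2*7*12 + 41) = -13*(168 + 41) = -13*209 = -2717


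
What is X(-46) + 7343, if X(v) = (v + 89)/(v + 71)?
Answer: 183618/25 ≈ 7344.7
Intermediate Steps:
X(v) = (89 + v)/(71 + v)
X(-46) + 7343 = (89 - 46)/(71 - 46) + 7343 = 43/25 + 7343 = 183618/25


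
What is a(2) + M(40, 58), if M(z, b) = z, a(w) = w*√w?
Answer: 40 + 2*√2 ≈ 42.828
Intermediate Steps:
a(w) = w^(3/2)
a(2) + M(40, 58) = 2^(3/2) + 40 = 2*√2 + 40 = 40 + 2*√2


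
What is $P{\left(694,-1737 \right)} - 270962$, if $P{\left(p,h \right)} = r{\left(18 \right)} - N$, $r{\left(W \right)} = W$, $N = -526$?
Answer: $-270418$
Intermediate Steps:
$P{\left(p,h \right)} = 544$ ($P{\left(p,h \right)} = 18 - -526 = 18 + 526 = 544$)
$P{\left(694,-1737 \right)} - 270962 = 544 - 270962 = -270418$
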